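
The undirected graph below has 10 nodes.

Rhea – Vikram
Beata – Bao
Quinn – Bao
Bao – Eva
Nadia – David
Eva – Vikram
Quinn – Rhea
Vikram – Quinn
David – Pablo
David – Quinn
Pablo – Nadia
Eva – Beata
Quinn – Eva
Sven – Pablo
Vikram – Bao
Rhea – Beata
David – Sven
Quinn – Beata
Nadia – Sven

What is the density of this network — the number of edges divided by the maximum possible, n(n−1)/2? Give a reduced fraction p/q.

19/45

There are 19 edges and 10 nodes, so the maximum possible is C(10,2) = 45.
Density = 19/45.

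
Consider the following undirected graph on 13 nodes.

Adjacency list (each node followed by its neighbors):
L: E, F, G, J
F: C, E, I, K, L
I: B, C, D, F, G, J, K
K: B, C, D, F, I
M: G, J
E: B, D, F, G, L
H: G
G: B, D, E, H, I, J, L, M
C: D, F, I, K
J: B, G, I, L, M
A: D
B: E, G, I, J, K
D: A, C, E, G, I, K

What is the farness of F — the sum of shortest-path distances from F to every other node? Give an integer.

Distances from F: A:3, B:2, C:1, D:2, E:1, G:2, H:3, I:1, J:2, K:1, L:1, M:3.
Sum = 3 + 2 + 1 + 2 + 1 + 2 + 3 + 1 + 2 + 1 + 1 + 3 = 22.

22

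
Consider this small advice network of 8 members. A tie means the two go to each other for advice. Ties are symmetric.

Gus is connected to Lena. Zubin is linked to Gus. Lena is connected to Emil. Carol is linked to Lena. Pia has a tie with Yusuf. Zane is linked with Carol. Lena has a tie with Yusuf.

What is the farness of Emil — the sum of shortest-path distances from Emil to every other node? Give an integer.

16

Distances from Emil: Carol:2, Gus:2, Lena:1, Pia:3, Yusuf:2, Zane:3, Zubin:3.
Sum = 2 + 2 + 1 + 3 + 2 + 3 + 3 = 16.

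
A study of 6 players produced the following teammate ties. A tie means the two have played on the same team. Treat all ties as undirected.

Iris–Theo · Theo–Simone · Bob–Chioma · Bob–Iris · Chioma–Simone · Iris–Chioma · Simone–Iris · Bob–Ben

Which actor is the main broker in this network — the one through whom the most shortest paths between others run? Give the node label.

Bob

Unnormalized betweenness of each node: Ben:0, Bob:4, Chioma:1, Iris:7/2, Simone:1/2, Theo:0.
Bob has the largest value, 4, making it the main broker — the node through which the most shortest paths run.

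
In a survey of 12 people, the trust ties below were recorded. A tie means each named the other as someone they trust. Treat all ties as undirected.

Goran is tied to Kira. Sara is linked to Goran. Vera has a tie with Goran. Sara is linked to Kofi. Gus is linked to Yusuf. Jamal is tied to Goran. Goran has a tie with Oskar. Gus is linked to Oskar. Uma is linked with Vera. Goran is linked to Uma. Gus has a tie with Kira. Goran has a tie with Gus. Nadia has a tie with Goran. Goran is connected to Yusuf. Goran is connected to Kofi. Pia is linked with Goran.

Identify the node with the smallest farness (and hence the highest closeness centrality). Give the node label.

Farness (sum of distances to all others) for each node — Goran:11, Gus:18, Jamal:21, Kira:20, Kofi:20, Nadia:21, Oskar:20, Pia:21, Sara:20, Uma:20, Vera:20, Yusuf:20.
The smallest farness is 11, for Goran, so Goran has the highest closeness.

Goran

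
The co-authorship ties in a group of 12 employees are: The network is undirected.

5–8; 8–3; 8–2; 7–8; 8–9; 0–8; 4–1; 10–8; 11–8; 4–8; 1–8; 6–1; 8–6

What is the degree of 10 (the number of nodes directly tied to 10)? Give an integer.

1

10 is directly tied to 8. That is 1 neighbor, so the degree of 10 is 1.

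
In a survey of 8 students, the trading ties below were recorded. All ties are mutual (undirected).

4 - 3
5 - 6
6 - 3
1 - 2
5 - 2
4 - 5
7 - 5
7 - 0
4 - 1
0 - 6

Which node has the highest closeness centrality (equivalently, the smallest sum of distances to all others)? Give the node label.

Farness (sum of distances to all others) for each node — 0:16, 1:16, 2:14, 3:14, 4:12, 5:10, 6:12, 7:14.
The smallest farness is 10, for 5, so 5 has the highest closeness.

5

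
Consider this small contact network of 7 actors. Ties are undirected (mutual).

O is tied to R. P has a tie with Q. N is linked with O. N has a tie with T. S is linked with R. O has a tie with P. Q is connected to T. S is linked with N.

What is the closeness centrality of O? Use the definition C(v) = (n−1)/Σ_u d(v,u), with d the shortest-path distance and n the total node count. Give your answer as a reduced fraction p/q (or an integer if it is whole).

2/3

Distances from O: N:1, P:1, Q:2, R:1, S:2, T:2. Sum = 9.
n = 7, so closeness = 6/9 = 2/3.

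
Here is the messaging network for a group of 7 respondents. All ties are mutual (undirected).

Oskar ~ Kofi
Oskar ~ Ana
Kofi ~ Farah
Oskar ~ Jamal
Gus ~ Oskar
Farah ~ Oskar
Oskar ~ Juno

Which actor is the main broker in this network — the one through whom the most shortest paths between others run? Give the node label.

Oskar

Unnormalized betweenness of each node: Ana:0, Farah:0, Gus:0, Jamal:0, Juno:0, Kofi:0, Oskar:14.
Oskar has the largest value, 14, making it the main broker — the node through which the most shortest paths run.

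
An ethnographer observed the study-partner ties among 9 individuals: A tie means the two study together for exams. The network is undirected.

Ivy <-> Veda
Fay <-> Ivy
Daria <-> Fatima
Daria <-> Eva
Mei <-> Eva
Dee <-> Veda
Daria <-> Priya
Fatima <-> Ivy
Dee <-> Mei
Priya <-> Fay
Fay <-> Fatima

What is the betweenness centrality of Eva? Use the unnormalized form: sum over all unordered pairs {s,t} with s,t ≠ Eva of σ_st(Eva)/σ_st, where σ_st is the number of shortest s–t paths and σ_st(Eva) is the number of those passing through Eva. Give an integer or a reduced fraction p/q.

31/6

Pairs whose geodesics pass through Eva — Dee–Daria: 1; Dee–Priya: 1/2; Mei–Daria: 1; Mei–Priya: 1; Mei–Fay: 2/3; Mei–Fatima: 1.
All other pairs contribute 0.
Summing the contributions gives betweenness(Eva) = 31/6.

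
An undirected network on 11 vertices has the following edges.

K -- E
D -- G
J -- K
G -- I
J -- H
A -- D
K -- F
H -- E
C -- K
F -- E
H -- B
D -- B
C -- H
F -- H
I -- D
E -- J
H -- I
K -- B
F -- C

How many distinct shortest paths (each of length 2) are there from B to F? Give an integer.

2

The shortest distance is 2. The length-2 paths are: B–H–F; B–K–F.
That gives 2 distinct shortest paths.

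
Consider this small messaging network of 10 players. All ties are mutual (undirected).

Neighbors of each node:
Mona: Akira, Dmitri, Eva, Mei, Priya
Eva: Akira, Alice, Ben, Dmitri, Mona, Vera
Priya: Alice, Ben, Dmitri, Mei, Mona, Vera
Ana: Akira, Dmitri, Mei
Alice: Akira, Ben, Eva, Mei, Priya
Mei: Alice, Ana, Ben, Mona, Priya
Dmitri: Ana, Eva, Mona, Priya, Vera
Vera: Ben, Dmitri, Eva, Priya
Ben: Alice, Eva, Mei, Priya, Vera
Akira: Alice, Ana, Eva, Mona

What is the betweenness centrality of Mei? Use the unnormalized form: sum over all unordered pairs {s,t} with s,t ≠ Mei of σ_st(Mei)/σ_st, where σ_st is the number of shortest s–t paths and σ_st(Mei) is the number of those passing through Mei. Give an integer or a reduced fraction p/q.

Pairs whose geodesics pass through Mei — Priya–Ana: 1/2; Ana–Ben: 1; Ana–Mona: 1/3; Ana–Alice: 1/2; Ben–Mona: 1/3; Mona–Alice: 1/4.
All other pairs contribute 0.
Summing the contributions gives betweenness(Mei) = 35/12.

35/12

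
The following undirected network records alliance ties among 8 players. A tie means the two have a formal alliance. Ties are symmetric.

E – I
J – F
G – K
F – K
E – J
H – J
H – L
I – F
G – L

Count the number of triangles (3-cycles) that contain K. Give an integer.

0

K's neighbors are F and G, but none of them are tied to each other, so no triangle contains K.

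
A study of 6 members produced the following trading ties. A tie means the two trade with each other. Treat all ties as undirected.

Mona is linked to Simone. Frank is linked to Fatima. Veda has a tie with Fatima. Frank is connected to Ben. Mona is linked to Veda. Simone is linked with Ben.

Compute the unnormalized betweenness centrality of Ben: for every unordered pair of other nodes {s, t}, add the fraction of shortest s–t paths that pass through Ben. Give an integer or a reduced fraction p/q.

2

Pairs whose geodesics pass through Ben — Fatima–Simone: 1/2; Frank–Simone: 1; Frank–Mona: 1/2.
All other pairs contribute 0.
Summing the contributions gives betweenness(Ben) = 2.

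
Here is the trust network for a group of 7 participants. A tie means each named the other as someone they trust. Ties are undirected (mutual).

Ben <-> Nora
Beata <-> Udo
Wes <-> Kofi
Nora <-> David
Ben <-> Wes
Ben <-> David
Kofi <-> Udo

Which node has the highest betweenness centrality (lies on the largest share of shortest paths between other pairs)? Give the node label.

Wes

Unnormalized betweenness of each node: Beata:0, Ben:8, David:0, Kofi:8, Nora:0, Udo:5, Wes:9.
Wes has the largest value, 9, making it the main broker — the node through which the most shortest paths run.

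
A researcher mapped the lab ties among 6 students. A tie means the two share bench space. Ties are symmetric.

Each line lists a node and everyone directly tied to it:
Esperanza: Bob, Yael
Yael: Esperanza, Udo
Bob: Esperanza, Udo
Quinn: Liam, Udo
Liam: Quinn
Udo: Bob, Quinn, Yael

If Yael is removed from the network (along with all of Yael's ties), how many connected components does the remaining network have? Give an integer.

1

Yael's neighbors (Esperanza and Udo) remain reachable from one another through other ties, so the rest of the network stays in one piece.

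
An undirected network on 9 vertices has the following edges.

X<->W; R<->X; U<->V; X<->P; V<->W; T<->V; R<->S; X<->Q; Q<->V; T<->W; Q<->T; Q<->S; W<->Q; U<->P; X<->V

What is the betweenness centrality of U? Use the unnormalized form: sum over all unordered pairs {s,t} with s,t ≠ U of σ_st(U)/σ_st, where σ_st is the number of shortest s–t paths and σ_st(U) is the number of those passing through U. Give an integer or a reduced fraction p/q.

Pairs whose geodesics pass through U — P–T: 1/4; P–V: 1/2.
All other pairs contribute 0.
Summing the contributions gives betweenness(U) = 3/4.

3/4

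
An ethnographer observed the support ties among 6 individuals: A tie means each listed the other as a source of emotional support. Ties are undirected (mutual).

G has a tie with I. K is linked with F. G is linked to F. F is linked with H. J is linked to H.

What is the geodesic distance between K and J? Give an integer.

3

One shortest route is K – F – H – J, which uses 3 edges, and at distance 2 from K we only reach {G, H}, which does not include J. So d(K,J) = 3.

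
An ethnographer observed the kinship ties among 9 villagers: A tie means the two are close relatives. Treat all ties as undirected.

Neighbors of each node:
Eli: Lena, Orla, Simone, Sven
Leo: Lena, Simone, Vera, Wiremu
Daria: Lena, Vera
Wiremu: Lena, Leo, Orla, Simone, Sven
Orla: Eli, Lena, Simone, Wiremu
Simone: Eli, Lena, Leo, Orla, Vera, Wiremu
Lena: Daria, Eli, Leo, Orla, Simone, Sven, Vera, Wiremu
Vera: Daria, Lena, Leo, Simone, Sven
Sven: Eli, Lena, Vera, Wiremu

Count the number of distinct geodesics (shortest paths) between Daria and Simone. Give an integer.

The shortest distance is 2. The length-2 paths are: Daria–Vera–Simone; Daria–Lena–Simone.
That gives 2 distinct shortest paths.

2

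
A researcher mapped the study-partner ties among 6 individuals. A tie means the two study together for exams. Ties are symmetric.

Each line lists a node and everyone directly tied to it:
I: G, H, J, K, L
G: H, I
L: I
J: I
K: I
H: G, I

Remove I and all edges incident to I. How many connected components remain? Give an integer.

Without I, the remaining ties split the others into: {L}; {J}; {K}; {G, H}.
That's 4 separate components.

4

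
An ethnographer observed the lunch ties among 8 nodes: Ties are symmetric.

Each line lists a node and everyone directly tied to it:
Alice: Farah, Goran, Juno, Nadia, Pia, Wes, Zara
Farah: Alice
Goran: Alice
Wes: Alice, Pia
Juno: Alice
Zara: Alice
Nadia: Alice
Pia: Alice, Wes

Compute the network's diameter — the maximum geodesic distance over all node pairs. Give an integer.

2

Eccentricity of each node (its greatest distance to any other): Alice:1, Farah:2, Goran:2, Juno:2, Nadia:2, Pia:2, Wes:2, Zara:2.
The maximum eccentricity is 2, realized for instance by the pair Goran–Zara via Goran – Alice – Zara. So the diameter is 2.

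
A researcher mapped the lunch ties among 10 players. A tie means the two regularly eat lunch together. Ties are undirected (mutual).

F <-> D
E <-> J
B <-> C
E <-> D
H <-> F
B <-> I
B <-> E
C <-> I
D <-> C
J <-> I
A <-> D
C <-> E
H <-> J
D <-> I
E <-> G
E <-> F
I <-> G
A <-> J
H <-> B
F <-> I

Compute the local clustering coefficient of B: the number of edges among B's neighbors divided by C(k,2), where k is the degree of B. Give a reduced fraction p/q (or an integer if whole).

1/3

B's neighbors: C, E, H, and I (k = 4).
Possible neighbor pairs: C(4,2) = 6. Edges among them: C–E, C–I → e = 2.
Clustering(B) = 2/6 = 1/3.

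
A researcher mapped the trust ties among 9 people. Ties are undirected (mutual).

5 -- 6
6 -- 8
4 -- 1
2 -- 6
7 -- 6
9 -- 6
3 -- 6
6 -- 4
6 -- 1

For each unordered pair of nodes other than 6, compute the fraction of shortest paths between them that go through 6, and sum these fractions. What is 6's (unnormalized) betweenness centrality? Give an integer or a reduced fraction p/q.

27

Pairs whose geodesics pass through 6 — 9–7: 1; 9–3: 1; 9–2: 1; 9–8: 1; 9–1: 1; 9–5: 1; 9–4: 1; 7–3: 1; 7–2: 1; 7–8: 1; 7–1: 1; 7–5: 1; 7–4: 1; 3–2: 1 … (+13 more pairs).
All other pairs contribute 0.
Summing the contributions gives betweenness(6) = 27.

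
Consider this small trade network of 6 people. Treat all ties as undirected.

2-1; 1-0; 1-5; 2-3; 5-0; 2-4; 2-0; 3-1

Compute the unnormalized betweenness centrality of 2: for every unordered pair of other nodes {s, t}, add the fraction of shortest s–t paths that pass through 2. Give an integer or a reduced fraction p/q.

Pairs whose geodesics pass through 2 — 3–0: 1/2; 3–4: 1; 0–4: 1; 4–5: 2/2; 4–1: 1.
All other pairs contribute 0.
Summing the contributions gives betweenness(2) = 9/2.

9/2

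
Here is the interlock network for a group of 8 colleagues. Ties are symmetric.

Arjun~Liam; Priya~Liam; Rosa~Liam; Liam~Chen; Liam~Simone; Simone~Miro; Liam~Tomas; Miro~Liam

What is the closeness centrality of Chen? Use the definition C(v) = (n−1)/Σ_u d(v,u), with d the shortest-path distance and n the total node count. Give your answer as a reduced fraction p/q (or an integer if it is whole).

Distances from Chen: Arjun:2, Liam:1, Miro:2, Priya:2, Rosa:2, Simone:2, Tomas:2. Sum = 13.
n = 8, so closeness = 7/13.

7/13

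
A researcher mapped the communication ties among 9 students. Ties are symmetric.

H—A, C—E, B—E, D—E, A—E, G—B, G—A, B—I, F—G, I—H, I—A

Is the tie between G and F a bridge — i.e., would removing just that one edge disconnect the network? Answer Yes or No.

Without the G–F edge there is no alternate route between G and F, so the network disconnects. It is a bridge.

Yes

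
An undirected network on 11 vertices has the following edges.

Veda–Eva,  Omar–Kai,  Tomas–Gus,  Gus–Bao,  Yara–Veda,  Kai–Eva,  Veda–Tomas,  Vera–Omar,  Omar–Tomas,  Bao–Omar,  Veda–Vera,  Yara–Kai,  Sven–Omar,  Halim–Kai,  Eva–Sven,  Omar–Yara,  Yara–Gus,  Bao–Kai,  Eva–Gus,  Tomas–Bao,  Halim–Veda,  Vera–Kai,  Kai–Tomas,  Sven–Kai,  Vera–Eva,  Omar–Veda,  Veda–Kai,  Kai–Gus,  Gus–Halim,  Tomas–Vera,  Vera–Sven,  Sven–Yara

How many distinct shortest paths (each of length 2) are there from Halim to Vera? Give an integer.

2

The shortest distance is 2. The length-2 paths are: Halim–Veda–Vera; Halim–Kai–Vera.
That gives 2 distinct shortest paths.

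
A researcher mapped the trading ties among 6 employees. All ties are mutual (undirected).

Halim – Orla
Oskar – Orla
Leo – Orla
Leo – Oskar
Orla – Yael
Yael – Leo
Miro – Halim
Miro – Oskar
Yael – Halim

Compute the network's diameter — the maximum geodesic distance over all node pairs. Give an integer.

2

Eccentricity of each node (its greatest distance to any other): Halim:2, Leo:2, Miro:2, Orla:2, Oskar:2, Yael:2.
The maximum eccentricity is 2, realized for instance by the pair Orla–Miro via Orla – Oskar – Miro. So the diameter is 2.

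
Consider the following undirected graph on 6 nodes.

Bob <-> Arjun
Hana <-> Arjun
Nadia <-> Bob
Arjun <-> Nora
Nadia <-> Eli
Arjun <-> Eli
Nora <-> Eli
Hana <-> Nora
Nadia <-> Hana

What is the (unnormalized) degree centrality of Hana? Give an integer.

3

Hana is directly tied to Arjun, Nadia, and Nora. That is 3 neighbors, so the degree of Hana is 3.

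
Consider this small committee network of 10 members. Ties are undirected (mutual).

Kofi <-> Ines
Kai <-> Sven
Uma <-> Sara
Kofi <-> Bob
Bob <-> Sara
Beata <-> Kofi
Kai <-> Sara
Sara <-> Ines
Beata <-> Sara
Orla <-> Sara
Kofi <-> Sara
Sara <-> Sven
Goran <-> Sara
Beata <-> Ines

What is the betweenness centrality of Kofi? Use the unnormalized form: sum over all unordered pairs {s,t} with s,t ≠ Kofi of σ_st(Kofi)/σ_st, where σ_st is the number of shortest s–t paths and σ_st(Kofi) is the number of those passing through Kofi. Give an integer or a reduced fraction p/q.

1

Pairs whose geodesics pass through Kofi — Ines–Bob: 1/2; Bob–Beata: 1/2.
All other pairs contribute 0.
Summing the contributions gives betweenness(Kofi) = 1.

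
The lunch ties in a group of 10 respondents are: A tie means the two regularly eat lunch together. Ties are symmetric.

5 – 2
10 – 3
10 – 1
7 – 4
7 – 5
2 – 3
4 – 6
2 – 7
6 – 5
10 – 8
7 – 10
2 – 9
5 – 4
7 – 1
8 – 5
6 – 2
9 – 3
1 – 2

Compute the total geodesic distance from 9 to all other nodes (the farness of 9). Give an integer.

18

Distances from 9: 1:2, 2:1, 3:1, 4:3, 5:2, 6:2, 7:2, 8:3, 10:2.
Sum = 2 + 1 + 1 + 3 + 2 + 2 + 2 + 3 + 2 = 18.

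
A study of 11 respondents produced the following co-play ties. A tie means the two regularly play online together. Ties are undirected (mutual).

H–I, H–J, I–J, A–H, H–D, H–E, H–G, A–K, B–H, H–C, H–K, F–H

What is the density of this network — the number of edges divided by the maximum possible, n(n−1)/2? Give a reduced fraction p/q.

12/55

There are 12 edges and 11 nodes, so the maximum possible is C(11,2) = 55.
Density = 12/55.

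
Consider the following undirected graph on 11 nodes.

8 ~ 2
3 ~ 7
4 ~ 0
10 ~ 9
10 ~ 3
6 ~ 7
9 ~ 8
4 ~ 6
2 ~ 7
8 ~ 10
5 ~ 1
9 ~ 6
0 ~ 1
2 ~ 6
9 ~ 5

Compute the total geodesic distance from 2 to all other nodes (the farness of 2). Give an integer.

Distances from 2: 0:3, 1:4, 3:2, 4:2, 5:3, 6:1, 7:1, 8:1, 9:2, 10:2.
Sum = 3 + 4 + 2 + 2 + 3 + 1 + 1 + 1 + 2 + 2 = 21.

21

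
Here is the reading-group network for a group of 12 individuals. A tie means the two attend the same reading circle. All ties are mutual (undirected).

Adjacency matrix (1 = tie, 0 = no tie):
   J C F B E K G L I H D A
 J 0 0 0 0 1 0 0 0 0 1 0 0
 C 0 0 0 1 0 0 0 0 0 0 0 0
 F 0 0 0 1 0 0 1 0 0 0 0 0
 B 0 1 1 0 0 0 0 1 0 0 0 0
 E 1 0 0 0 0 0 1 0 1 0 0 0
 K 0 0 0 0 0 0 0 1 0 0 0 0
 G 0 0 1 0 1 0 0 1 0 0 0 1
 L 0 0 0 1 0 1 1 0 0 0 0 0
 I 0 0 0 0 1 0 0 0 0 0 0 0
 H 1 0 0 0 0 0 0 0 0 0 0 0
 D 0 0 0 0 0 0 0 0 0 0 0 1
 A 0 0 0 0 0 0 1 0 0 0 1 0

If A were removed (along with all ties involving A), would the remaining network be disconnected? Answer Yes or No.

Yes

Removing A leaves {B, C, E, F, G, H, I, J, K, and L} with no path to {D}, so the network splits into 2 components. A is a cut vertex.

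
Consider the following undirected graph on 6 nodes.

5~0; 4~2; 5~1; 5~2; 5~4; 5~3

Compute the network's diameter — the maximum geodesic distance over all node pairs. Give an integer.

2

Eccentricity of each node (its greatest distance to any other): 0:2, 1:2, 2:2, 3:2, 4:2, 5:1.
The maximum eccentricity is 2, realized for instance by the pair 4–1 via 4 – 5 – 1. So the diameter is 2.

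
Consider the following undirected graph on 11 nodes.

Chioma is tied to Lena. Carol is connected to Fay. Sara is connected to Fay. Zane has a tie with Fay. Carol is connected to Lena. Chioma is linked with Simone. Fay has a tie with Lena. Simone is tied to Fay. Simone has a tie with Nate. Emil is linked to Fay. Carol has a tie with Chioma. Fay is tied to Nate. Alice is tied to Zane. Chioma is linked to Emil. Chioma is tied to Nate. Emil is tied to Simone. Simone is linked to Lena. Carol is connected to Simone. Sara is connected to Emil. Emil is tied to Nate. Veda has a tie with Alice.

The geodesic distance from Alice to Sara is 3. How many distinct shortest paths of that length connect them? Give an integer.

1

The shortest distance is 3, and the only length-3 path is Alice–Zane–Fay–Sara. So there is exactly 1 shortest path.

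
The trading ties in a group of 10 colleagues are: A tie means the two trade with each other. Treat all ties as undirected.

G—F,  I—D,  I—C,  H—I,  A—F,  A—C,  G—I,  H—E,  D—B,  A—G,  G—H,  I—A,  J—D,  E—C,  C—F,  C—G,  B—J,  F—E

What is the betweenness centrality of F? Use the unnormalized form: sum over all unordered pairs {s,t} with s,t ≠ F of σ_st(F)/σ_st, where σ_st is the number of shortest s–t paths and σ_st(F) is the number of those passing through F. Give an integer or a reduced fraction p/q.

5/6

Pairs whose geodesics pass through F — A–E: 1/2; G–E: 1/3.
All other pairs contribute 0.
Summing the contributions gives betweenness(F) = 5/6.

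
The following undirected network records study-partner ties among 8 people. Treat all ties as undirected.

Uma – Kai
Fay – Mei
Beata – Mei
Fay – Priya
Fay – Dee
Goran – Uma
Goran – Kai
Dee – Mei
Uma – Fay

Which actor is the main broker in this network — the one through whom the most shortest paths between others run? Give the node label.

Fay

Unnormalized betweenness of each node: Beata:0, Dee:0, Fay:15, Goran:0, Kai:0, Mei:6, Priya:0, Uma:10.
Fay has the largest value, 15, making it the main broker — the node through which the most shortest paths run.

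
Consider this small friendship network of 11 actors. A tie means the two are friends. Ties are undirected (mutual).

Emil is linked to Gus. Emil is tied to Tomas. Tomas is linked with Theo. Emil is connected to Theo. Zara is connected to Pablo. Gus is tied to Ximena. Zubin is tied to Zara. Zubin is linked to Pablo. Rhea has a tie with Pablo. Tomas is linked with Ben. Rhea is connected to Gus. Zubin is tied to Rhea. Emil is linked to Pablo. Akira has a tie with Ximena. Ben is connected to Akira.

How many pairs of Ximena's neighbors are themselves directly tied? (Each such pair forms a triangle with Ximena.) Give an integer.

0

Ximena's neighbors are Akira and Gus, but none of them are tied to each other, so no triangle contains Ximena.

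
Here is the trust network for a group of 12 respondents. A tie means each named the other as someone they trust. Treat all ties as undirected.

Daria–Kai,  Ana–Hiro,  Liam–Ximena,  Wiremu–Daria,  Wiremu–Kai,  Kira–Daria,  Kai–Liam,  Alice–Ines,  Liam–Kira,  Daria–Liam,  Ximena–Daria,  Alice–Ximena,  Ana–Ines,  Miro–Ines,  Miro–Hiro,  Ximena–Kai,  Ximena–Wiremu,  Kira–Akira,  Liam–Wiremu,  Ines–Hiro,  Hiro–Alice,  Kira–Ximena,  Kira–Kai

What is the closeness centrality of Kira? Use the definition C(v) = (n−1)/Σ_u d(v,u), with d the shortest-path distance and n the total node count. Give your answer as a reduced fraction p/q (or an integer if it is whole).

11/23

Distances from Kira: Akira:1, Alice:2, Ana:4, Daria:1, Hiro:3, Ines:3, Kai:1, Liam:1, Miro:4, Wiremu:2, Ximena:1. Sum = 23.
n = 12, so closeness = 11/23.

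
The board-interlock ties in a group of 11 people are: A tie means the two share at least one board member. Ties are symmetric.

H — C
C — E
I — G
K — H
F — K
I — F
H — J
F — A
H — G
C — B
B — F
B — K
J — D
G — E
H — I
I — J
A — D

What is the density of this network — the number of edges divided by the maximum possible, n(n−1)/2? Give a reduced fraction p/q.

17/55

There are 17 edges and 11 nodes, so the maximum possible is C(11,2) = 55.
Density = 17/55.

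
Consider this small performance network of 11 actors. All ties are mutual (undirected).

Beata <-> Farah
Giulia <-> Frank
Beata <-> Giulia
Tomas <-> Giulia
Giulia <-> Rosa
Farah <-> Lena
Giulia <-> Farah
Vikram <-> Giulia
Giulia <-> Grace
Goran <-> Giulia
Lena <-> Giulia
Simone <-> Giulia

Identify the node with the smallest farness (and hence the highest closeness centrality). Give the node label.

Farness (sum of distances to all others) for each node — Beata:18, Farah:17, Frank:19, Giulia:10, Goran:19, Grace:19, Lena:18, Rosa:19, Simone:19, Tomas:19, Vikram:19.
The smallest farness is 10, for Giulia, so Giulia has the highest closeness.

Giulia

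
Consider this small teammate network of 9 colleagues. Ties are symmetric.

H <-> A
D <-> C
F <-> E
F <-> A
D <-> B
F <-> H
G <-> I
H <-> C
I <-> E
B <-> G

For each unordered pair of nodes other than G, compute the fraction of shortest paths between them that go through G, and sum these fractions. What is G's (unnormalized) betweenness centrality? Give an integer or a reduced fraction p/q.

9/2

Pairs whose geodesics pass through G — C–I: 1/2; D–I: 1; D–E: 1/2; B–I: 1; B–E: 1; B–F: 1/2.
All other pairs contribute 0.
Summing the contributions gives betweenness(G) = 9/2.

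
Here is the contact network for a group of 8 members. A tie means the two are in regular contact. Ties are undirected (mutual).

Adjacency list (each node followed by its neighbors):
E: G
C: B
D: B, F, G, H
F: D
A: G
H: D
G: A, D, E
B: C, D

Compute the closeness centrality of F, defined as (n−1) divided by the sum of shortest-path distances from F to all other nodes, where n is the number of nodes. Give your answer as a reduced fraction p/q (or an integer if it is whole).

7/16

Distances from F: A:3, B:2, C:3, D:1, E:3, G:2, H:2. Sum = 16.
n = 8, so closeness = 7/16.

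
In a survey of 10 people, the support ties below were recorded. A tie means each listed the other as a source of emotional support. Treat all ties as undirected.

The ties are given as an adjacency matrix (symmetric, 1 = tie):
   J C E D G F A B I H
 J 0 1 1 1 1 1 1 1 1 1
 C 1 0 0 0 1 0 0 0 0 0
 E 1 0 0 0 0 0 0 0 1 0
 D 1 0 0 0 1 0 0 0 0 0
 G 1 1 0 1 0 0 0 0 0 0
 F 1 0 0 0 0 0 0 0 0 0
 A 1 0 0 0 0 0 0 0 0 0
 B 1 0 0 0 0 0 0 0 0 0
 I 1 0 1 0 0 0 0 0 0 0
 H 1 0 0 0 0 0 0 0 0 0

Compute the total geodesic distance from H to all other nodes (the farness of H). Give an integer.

Distances from H: A:2, B:2, C:2, D:2, E:2, F:2, G:2, I:2, J:1.
Sum = 2 + 2 + 2 + 2 + 2 + 2 + 2 + 2 + 1 = 17.

17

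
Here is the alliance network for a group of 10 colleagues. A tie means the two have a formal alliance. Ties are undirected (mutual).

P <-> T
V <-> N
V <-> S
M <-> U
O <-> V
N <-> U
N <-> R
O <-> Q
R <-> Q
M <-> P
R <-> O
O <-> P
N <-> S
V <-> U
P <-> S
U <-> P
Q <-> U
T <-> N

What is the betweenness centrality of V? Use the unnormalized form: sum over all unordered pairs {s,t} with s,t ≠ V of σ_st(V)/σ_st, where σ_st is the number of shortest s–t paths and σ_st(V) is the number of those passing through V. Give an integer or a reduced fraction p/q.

2

Pairs whose geodesics pass through V — S–U: 1/3; S–Q: 2/6; S–O: 1/2; U–O: 1/3; N–O: 1/2.
All other pairs contribute 0.
Summing the contributions gives betweenness(V) = 2.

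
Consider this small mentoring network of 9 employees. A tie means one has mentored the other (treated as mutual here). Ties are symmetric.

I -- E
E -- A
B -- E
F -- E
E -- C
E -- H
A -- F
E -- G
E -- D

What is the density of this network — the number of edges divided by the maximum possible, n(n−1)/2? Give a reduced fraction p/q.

1/4

There are 9 edges and 9 nodes, so the maximum possible is C(9,2) = 36.
Density = 9/36 = 1/4.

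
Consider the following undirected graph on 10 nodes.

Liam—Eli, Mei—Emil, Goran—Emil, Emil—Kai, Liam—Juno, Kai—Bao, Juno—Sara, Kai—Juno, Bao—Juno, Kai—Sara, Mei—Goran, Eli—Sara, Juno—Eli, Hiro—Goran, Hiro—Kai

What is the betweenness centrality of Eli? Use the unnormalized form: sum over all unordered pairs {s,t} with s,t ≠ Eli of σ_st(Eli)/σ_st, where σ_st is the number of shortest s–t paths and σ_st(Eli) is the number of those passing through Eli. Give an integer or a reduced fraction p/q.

1/2

Pairs whose geodesics pass through Eli — Sara–Liam: 1/2.
All other pairs contribute 0.
Summing the contributions gives betweenness(Eli) = 1/2.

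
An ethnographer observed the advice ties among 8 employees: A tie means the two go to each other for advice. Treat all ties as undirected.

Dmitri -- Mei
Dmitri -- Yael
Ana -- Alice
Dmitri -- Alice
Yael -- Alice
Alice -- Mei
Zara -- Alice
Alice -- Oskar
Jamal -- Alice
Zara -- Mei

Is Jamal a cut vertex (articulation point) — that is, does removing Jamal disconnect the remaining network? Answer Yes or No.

Even without Jamal, every remaining node can still reach every other (the residual graph is connected), so Jamal is not a cut vertex.

No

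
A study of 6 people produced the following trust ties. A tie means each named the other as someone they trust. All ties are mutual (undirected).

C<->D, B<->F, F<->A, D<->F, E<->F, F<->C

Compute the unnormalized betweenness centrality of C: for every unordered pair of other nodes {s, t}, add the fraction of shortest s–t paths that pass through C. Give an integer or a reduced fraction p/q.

No shortest path between any pair of other nodes passes through C.
Summing the contributions gives betweenness(C) = 0.

0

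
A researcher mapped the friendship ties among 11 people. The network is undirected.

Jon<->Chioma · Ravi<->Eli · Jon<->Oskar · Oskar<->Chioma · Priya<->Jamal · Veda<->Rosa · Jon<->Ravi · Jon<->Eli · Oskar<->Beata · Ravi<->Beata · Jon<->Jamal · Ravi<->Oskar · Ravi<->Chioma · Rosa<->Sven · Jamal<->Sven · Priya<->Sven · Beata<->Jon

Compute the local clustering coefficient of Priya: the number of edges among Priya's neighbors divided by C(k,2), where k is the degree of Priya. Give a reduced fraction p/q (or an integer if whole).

Priya's neighbors: Jamal and Sven (k = 2).
Possible neighbor pairs: C(2,2) = 1. Edges among them: Jamal–Sven → e = 1.
Clustering(Priya) = 1/1.

1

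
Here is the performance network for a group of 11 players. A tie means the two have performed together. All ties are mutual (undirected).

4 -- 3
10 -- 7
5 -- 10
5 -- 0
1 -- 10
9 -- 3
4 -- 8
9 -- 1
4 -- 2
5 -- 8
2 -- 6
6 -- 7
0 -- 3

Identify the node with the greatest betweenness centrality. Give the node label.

Unnormalized betweenness of each node: 0:7/3, 1:23/6, 2:16/3, 3:19/2, 4:65/6, 5:53/6, 6:23/6, 7:11/2, 8:3, 9:23/6, 10:73/6.
10 has the largest value, 73/6, making it the main broker — the node through which the most shortest paths run.

10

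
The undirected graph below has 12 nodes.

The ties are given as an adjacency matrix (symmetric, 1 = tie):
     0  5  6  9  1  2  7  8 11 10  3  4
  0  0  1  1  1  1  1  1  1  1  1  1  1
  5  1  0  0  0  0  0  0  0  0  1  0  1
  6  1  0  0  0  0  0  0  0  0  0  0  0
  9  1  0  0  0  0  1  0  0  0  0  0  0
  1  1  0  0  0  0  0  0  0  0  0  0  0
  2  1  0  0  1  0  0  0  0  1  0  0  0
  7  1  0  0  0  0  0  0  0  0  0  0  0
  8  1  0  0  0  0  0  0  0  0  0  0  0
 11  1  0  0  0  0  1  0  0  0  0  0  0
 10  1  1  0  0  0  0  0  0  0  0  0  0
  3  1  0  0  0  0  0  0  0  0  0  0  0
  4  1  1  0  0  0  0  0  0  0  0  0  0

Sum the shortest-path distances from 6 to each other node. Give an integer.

21

Distances from 6: 0:1, 1:2, 2:2, 3:2, 4:2, 5:2, 7:2, 8:2, 9:2, 10:2, 11:2.
Sum = 1 + 2 + 2 + 2 + 2 + 2 + 2 + 2 + 2 + 2 + 2 = 21.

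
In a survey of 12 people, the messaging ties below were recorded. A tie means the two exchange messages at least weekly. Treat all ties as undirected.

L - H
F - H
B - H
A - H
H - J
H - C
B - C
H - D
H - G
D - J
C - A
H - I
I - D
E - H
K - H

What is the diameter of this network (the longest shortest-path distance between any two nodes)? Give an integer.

2

Eccentricity of each node (its greatest distance to any other): A:2, B:2, C:2, D:2, E:2, F:2, G:2, H:1, I:2, J:2, K:2, L:2.
The maximum eccentricity is 2, realized for instance by the pair L–G via L – H – G. So the diameter is 2.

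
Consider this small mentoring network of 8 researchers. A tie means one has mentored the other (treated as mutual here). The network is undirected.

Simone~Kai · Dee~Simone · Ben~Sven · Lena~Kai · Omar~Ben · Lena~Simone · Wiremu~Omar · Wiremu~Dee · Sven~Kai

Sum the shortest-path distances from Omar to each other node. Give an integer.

Distances from Omar: Ben:1, Dee:2, Kai:3, Lena:4, Simone:3, Sven:2, Wiremu:1.
Sum = 1 + 2 + 3 + 4 + 3 + 2 + 1 = 16.

16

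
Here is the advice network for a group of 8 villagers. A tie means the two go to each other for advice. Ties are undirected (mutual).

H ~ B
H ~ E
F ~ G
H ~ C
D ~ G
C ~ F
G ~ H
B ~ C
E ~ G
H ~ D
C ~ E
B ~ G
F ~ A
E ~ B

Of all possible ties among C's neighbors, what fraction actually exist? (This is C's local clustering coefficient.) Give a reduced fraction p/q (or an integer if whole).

C's neighbors: B, E, F, and H (k = 4).
Possible neighbor pairs: C(4,2) = 6. Edges among them: B–E, B–H, E–H → e = 3.
Clustering(C) = 3/6 = 1/2.

1/2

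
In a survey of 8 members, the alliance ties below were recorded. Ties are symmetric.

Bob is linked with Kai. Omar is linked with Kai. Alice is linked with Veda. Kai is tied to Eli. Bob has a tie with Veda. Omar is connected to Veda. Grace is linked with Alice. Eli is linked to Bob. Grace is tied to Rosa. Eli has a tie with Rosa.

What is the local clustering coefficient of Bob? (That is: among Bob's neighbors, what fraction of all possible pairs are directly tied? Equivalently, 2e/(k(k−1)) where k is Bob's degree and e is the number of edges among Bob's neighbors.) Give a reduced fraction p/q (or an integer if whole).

Bob's neighbors: Eli, Kai, and Veda (k = 3).
Possible neighbor pairs: C(3,2) = 3. Edges among them: Eli–Kai → e = 1.
Clustering(Bob) = 1/3.

1/3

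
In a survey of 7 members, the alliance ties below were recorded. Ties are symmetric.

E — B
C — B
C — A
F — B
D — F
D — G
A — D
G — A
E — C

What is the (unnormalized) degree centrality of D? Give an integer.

3

D is directly tied to A, F, and G. That is 3 neighbors, so the degree of D is 3.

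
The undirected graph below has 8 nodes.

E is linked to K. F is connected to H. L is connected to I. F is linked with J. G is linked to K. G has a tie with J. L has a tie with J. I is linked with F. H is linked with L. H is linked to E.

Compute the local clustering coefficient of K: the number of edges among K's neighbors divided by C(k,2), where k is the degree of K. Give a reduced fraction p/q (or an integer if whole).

0

K's neighbors: E and G (k = 2).
Possible neighbor pairs: C(2,2) = 1. Edges among them: none → e = 0.
Clustering(K) = 0/1.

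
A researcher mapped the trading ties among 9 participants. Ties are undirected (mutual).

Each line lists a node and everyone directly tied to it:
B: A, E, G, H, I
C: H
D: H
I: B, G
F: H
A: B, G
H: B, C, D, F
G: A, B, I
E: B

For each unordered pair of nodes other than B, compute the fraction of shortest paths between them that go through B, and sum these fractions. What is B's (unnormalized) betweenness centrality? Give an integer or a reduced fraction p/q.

39/2

Pairs whose geodesics pass through B — E–H: 1; E–I: 1; E–F: 1; E–C: 1; E–G: 1; E–D: 1; E–A: 1; H–I: 1; H–G: 1; H–A: 1; I–F: 1; I–C: 1; I–D: 1; I–A: 1/2 … (+6 more pairs).
All other pairs contribute 0.
Summing the contributions gives betweenness(B) = 39/2.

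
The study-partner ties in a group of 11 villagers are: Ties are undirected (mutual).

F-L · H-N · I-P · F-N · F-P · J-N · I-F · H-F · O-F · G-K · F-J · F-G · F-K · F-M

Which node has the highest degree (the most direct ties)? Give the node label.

Degrees — F:10, G:2, H:2, I:2, J:2, K:2, L:1, M:1, N:3, O:1, P:2.
The maximum is 10, attained only by F.

F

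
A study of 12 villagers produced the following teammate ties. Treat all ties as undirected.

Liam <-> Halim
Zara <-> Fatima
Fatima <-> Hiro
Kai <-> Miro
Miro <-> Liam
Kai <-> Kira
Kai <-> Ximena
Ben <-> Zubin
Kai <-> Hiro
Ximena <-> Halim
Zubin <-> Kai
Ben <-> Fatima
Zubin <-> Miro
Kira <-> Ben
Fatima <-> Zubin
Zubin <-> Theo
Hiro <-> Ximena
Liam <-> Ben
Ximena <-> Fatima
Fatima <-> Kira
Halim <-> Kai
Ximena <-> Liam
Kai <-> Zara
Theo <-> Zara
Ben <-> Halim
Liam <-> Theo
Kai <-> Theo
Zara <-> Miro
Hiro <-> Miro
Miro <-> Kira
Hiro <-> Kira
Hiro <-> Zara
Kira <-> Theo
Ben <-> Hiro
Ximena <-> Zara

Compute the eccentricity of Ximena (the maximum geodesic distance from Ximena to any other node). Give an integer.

Distances from Ximena: Ben:2, Fatima:1, Halim:1, Hiro:1, Kai:1, Kira:2, Liam:1, Miro:2, Theo:2, Zara:1, Zubin:2.
The largest is 2 (to Ben, Miro, Theo, Kira, and Zubin), so the eccentricity of Ximena is 2.

2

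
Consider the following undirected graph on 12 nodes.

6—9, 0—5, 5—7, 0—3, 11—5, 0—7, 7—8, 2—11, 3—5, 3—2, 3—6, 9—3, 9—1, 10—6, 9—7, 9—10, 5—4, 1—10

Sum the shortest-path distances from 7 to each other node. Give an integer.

Distances from 7: 0:1, 1:2, 2:3, 3:2, 4:2, 5:1, 6:2, 8:1, 9:1, 10:2, 11:2.
Sum = 1 + 2 + 3 + 2 + 2 + 1 + 2 + 1 + 1 + 2 + 2 = 19.

19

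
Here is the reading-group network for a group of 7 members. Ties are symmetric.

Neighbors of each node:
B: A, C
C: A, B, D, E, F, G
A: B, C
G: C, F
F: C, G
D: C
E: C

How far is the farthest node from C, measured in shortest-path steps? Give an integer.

1

Distances from C: A:1, B:1, D:1, E:1, F:1, G:1.
The largest is 1 (to B, A, F, D, E, and G), so the eccentricity of C is 1.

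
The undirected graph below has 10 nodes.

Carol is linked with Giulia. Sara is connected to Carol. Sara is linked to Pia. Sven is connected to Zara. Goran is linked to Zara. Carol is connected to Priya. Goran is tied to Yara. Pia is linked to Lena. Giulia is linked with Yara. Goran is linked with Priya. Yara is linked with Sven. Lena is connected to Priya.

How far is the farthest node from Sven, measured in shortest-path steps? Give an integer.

5

Distances from Sven: Carol:3, Giulia:2, Goran:2, Lena:4, Pia:5, Priya:3, Sara:4, Yara:1, Zara:1.
The largest is 5 (to Pia), so the eccentricity of Sven is 5.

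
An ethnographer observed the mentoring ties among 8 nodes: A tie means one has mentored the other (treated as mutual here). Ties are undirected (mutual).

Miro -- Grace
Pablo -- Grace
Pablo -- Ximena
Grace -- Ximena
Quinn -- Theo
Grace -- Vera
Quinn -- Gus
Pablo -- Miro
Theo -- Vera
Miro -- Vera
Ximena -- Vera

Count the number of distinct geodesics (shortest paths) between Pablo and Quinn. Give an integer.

3

The shortest distance is 4. The length-4 paths are: Pablo–Grace–Vera–Theo–Quinn; Pablo–Ximena–Vera–Theo–Quinn; Pablo–Miro–Vera–Theo–Quinn.
That gives 3 distinct shortest paths.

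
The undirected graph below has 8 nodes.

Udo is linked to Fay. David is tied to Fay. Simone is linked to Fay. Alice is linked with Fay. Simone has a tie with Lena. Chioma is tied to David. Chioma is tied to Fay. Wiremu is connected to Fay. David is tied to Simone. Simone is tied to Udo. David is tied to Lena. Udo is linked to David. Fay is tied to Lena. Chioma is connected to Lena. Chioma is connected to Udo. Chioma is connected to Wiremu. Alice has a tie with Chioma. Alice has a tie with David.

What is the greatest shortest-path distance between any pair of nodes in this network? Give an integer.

2

Eccentricity of each node (its greatest distance to any other): Alice:2, Chioma:2, David:2, Fay:1, Lena:2, Simone:2, Udo:2, Wiremu:2.
The maximum eccentricity is 2, realized for instance by the pair David–Wiremu via David – Fay – Wiremu. So the diameter is 2.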